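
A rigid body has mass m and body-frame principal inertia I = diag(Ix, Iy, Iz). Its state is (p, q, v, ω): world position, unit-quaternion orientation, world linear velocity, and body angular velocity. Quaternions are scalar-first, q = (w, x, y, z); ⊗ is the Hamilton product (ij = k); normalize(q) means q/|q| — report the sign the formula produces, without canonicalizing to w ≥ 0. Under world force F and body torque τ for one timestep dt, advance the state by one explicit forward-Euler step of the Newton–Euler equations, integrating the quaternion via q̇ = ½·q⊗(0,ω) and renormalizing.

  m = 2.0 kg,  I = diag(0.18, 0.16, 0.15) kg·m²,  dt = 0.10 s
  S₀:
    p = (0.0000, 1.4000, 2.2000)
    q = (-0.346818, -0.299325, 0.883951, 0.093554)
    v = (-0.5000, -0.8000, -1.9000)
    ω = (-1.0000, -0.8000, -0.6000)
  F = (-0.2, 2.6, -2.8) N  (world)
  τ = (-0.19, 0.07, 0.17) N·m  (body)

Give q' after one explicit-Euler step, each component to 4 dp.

q' = (-0.3228, -0.3040, 0.8820, 0.1597)

2q̇ = q⊗(0,ω) = (0.4639682, -0.1087094, 0.0043054, 1.3315018)
updated quaternion q' = (-0.3228, -0.3040, 0.8820, 0.1597)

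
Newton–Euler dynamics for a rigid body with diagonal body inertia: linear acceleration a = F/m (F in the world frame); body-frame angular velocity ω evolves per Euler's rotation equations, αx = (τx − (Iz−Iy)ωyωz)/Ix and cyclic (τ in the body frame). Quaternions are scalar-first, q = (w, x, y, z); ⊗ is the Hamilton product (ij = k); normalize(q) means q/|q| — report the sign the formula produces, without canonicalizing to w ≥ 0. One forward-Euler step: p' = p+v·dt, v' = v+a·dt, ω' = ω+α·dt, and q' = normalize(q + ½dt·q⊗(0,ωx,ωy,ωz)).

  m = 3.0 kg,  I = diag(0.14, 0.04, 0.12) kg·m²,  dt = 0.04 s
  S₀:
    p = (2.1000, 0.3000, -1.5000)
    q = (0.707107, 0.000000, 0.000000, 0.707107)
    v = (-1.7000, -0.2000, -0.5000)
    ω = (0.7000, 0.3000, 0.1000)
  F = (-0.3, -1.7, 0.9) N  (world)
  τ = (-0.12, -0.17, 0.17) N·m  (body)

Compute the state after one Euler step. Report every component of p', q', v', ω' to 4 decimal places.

gyro term ω×Iω = (0.0024, 0.0014, -0.0210)
(τ − ω×Iω)/I = (-0.8743, -4.2850, 1.5917)
new body rate ω' = (0.6650, 0.1286, 0.1637)
Hamilton product q⊗(0,ω) = (-0.0707107, 0.2828428, 0.7071070, 0.0707107)
q + ½dt·q⊗(0,ω), renormalized = (0.7056, 0.0057, 0.0141, 0.7084)
a = F/m = (-0.1000, -0.5667, 0.3000)
new position p' = (2.0320, 0.2920, -1.5200)
v' = v + a·dt = (-1.7040, -0.2227, -0.4880)

p' = (2.0320, 0.2920, -1.5200)
q' = (0.7056, 0.0057, 0.0141, 0.7084)
v' = (-1.7040, -0.2227, -0.4880)
ω' = (0.6650, 0.1286, 0.1637)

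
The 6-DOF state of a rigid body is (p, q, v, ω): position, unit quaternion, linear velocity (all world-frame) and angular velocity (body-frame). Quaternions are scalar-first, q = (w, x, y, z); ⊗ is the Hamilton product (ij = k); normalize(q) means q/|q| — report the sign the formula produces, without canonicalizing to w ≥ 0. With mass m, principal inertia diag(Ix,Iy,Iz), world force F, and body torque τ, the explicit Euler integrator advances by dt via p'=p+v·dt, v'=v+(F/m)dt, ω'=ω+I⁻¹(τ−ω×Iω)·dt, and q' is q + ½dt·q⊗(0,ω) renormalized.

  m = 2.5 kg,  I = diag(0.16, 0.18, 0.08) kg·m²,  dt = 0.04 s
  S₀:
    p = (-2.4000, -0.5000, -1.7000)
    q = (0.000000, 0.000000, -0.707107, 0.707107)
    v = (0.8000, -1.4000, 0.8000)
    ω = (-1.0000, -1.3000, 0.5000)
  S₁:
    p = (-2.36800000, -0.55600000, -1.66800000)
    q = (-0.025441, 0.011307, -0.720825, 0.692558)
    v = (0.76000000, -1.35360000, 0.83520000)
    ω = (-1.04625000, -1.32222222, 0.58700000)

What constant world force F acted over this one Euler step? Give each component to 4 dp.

F = (-2.5000, 2.9000, 2.2000)

v₁ − v₀ = (-0.04000000, 0.04640000, 0.03520000)
m·(v₁−v₀)/dt = (-2.5000, 2.9000, 2.2000)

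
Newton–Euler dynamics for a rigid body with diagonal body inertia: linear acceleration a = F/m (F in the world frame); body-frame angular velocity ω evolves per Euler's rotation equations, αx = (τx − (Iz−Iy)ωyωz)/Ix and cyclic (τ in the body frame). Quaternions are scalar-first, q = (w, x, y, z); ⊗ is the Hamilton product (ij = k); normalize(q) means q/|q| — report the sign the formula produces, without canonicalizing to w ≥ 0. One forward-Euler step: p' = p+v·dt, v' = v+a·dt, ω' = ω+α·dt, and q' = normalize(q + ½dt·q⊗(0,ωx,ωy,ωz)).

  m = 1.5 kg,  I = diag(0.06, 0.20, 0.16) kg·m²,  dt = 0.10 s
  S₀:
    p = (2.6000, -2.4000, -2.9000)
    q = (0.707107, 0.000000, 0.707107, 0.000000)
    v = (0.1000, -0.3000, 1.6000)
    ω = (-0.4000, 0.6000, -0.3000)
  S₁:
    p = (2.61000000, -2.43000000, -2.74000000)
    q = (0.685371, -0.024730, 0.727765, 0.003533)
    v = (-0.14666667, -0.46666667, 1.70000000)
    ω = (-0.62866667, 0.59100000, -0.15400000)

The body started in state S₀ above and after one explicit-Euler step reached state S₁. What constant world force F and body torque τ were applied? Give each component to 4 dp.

F = (-3.7000, -2.5000, 1.5000)
τ = (-0.1300, -0.0300, 0.2000)

v₁ − v₀ = (-0.24666667, -0.16666667, 0.10000000)
applied force F = (-3.7000, -2.5000, 1.5000)
ω₁ − ω₀ = (-0.22866667, -0.00900000, 0.14600000)
gyro term ω₀×Iω₀ = (0.0072, -0.0120, -0.0336)
I·α + gyro = (-0.1300, -0.0300, 0.2000)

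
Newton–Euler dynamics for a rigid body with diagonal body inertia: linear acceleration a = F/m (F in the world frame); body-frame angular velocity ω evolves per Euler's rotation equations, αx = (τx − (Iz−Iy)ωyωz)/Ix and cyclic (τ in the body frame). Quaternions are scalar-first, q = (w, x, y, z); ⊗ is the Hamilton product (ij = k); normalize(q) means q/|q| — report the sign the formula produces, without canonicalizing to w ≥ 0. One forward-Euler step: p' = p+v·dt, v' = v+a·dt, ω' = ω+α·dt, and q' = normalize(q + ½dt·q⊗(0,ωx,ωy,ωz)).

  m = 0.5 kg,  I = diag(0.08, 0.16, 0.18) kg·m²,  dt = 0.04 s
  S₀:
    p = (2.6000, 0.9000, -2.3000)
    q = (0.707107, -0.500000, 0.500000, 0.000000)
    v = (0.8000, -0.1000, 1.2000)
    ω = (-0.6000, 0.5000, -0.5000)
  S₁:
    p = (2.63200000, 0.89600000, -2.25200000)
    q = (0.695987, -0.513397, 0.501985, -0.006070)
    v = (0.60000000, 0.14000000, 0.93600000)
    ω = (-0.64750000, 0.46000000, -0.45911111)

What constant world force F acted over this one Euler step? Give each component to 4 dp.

Δv = v₁−v₀ = (-0.20000000, 0.24000000, -0.26400000)
m·(v₁−v₀)/dt = (-2.5000, 3.0000, -3.3000)

F = (-2.5000, 3.0000, -3.3000)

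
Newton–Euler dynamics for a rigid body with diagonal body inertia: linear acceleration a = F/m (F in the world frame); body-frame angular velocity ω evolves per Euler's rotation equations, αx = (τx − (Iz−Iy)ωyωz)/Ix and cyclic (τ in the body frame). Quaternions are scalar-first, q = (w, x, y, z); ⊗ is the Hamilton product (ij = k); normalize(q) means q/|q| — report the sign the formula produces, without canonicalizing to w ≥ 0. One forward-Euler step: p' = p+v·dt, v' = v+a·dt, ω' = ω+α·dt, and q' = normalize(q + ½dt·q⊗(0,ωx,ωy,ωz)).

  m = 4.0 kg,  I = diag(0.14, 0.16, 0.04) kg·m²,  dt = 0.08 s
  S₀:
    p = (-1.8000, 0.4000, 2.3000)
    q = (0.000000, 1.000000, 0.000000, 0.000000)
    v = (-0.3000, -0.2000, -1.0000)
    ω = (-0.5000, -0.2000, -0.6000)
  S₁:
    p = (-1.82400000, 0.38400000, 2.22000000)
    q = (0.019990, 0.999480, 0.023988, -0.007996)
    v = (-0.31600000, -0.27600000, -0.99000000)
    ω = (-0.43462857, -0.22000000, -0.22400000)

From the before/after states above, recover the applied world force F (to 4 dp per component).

v₁ − v₀ = (-0.01600000, -0.07600000, 0.01000000)
F = m·Δv/dt = (-0.8000, -3.8000, 0.5000)

F = (-0.8000, -3.8000, 0.5000)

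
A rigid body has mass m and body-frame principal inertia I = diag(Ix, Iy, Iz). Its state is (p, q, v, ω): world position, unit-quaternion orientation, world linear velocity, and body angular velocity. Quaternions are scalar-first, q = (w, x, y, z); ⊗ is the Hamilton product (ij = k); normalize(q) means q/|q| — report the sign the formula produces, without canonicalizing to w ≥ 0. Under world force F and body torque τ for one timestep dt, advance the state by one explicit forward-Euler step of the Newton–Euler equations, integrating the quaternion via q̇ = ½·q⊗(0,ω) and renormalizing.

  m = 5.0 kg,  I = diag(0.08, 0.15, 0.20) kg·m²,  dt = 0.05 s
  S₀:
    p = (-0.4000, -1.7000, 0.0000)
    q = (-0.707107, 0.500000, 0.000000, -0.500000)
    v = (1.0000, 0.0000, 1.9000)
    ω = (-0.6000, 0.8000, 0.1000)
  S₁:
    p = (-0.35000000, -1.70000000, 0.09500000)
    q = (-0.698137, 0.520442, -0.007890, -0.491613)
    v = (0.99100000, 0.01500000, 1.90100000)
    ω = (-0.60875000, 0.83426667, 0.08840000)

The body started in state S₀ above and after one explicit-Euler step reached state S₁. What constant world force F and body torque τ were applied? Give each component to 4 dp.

v₁ − v₀ = (-0.00900000, 0.01500000, 0.00100000)
m·(v₁−v₀)/dt = (-0.9000, 1.5000, 0.1000)
ω₁ − ω₀ = (-0.00875000, 0.03426667, -0.01160000)
applied torque τ = (-0.0100, 0.1100, -0.0800)

F = (-0.9000, 1.5000, 0.1000)
τ = (-0.0100, 0.1100, -0.0800)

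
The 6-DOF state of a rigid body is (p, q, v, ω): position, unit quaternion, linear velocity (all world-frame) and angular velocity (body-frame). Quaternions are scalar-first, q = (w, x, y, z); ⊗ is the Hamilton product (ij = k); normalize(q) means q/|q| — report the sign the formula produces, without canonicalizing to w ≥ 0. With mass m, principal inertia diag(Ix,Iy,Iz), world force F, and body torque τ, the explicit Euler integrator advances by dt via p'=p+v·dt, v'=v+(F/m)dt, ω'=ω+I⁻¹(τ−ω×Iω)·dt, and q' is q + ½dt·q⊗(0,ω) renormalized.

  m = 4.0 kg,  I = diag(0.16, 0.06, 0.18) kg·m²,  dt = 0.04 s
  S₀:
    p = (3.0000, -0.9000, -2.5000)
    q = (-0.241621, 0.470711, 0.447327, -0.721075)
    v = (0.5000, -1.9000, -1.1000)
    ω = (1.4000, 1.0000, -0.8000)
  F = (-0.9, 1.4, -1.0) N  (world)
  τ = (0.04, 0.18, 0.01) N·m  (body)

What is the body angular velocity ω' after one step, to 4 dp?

ω' = (1.4340, 1.1051, -0.7667)

precession coupling ω×(Iω) = (-0.0960, 0.0224, -0.1400)
α = I⁻¹(τ − ω×Iω) = (0.8500, 2.6267, 0.8333)
ω' = ω + α·dt = (1.4340, 1.1051, -0.7667)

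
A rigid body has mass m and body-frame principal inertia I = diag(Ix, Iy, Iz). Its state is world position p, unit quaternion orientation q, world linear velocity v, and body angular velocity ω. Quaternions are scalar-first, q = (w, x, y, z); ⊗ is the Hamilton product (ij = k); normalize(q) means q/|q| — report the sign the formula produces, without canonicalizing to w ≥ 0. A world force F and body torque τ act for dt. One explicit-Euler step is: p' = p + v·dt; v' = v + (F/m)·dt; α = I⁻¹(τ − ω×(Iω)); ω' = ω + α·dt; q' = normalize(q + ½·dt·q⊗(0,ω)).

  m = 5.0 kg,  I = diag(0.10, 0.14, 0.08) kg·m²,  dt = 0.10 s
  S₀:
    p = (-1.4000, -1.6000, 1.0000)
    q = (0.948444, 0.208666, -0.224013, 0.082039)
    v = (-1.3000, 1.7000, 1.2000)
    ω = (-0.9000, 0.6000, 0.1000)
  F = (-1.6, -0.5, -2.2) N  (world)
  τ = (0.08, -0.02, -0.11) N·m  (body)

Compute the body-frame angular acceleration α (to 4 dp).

α = (0.8360, -0.1300, -1.1050)

gyro term ω×Iω = (-0.0036, -0.0018, -0.0216)
angular accel α = (0.8360, -0.1300, -1.1050)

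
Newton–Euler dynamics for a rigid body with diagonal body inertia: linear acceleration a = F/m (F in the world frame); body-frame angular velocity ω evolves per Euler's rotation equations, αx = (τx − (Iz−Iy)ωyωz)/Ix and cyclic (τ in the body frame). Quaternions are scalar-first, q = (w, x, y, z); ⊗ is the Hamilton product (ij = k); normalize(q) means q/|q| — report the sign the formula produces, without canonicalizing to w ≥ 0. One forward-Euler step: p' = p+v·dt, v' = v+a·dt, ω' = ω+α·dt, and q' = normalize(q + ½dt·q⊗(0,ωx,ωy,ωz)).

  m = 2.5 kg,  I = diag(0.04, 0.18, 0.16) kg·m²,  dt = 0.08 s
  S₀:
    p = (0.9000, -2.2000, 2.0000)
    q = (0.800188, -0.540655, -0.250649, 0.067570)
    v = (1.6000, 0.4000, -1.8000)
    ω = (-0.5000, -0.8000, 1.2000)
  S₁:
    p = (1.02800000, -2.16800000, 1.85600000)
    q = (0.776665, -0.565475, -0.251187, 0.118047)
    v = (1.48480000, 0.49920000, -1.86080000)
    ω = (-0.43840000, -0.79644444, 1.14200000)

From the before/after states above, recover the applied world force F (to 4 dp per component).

v₁ − v₀ = (-0.11520000, 0.09920000, -0.06080000)
m·(v₁−v₀)/dt = (-3.6000, 3.1000, -1.9000)

F = (-3.6000, 3.1000, -1.9000)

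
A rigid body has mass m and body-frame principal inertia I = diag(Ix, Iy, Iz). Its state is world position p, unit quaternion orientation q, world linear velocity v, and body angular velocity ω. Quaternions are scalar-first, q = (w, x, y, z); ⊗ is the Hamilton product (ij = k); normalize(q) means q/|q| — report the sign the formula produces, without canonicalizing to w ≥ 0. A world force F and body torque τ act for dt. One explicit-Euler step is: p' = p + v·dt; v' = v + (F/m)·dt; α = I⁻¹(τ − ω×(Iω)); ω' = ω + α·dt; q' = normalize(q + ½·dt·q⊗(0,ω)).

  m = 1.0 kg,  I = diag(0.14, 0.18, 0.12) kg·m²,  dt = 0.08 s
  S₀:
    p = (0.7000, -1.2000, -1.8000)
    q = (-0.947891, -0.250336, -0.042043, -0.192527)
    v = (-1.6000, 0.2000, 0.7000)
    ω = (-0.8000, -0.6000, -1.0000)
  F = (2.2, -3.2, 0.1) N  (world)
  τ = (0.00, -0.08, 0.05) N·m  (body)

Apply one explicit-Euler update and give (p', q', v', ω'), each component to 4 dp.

ω×(Iω) gyroscopic = (-0.0360, 0.0160, 0.0192)
(τ − ω×Iω)/I = (0.2571, -0.5333, 0.2567)
new body rate ω' = (-0.7794, -0.6427, -0.9795)
q⊗(0,ω) = (-0.4180216, 0.6848396, 0.4724202, 1.0644582)
updated quaternion q' = (-0.9631, -0.2226, -0.0231, -0.1497)
p' = p + v·dt = (0.5720, -1.1840, -1.7440)
v' = v + a·dt = (-1.4240, -0.0560, 0.7080)

p' = (0.5720, -1.1840, -1.7440)
q' = (-0.9631, -0.2226, -0.0231, -0.1497)
v' = (-1.4240, -0.0560, 0.7080)
ω' = (-0.7794, -0.6427, -0.9795)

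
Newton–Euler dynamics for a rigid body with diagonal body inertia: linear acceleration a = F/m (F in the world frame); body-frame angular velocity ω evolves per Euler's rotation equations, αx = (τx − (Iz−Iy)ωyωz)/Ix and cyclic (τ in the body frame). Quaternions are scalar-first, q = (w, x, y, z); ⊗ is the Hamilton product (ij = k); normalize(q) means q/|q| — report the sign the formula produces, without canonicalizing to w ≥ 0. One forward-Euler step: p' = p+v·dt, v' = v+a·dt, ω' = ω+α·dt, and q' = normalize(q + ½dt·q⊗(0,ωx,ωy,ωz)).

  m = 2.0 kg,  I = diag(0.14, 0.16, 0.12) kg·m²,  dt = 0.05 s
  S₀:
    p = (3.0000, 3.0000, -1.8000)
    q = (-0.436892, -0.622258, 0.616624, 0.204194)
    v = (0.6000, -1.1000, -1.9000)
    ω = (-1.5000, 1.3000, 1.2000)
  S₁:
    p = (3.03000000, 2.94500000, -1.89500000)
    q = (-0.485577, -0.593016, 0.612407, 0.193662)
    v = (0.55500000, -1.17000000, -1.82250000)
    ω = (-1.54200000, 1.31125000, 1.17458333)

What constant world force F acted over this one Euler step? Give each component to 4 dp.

Δv = v₁−v₀ = (-0.04500000, -0.07000000, 0.07750000)
m·(v₁−v₀)/dt = (-1.8000, -2.8000, 3.1000)

F = (-1.8000, -2.8000, 3.1000)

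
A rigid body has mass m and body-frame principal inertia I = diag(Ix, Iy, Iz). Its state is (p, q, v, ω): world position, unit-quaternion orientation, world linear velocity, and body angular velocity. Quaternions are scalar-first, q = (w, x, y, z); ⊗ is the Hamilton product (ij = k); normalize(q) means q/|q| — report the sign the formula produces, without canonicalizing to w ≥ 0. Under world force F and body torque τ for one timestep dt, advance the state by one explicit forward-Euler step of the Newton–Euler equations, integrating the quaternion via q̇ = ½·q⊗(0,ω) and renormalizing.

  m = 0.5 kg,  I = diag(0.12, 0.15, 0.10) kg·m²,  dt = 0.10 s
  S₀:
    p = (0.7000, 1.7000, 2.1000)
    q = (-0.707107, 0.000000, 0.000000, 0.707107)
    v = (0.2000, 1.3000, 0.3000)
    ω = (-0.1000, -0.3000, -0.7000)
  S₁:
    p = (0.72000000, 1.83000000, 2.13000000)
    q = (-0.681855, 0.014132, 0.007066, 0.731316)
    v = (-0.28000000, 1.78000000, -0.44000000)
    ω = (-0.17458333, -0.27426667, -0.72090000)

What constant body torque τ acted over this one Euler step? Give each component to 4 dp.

ω₁ − ω₀ = (-0.07458333, 0.02573333, -0.02090000)
precession coupling = (-0.0105, 0.0014, 0.0009)
I·α + gyro = (-0.1000, 0.0400, -0.0200)

τ = (-0.1000, 0.0400, -0.0200)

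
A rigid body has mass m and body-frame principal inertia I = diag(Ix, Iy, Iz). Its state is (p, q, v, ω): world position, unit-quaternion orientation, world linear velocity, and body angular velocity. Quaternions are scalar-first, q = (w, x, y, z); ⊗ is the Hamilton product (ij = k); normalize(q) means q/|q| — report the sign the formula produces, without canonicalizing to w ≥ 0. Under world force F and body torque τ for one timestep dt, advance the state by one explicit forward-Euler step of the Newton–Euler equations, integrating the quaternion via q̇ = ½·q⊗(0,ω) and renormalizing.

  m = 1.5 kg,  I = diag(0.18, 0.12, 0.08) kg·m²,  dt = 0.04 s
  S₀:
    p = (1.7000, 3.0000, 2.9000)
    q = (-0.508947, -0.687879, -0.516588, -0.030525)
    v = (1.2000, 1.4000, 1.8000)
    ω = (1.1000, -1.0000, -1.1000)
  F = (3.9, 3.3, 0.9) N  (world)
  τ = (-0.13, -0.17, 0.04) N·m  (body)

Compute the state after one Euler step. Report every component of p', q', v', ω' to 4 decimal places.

(τ − ω×Iω)/I = (-0.4778, -0.4083, -0.3250)
ω + α·dt = (1.0809, -1.0163, -1.1130)
Hamilton product q⊗(0,ω) = (0.2065014, -0.0221199, -0.2812974, 1.8159675)
q + ½dt·q⊗(0,ω), renormalized = (-0.5045, -0.6879, -0.5219, 0.0058)
a = F/m = (2.6000, 2.2000, 0.6000)
p + v·dt = (1.7480, 3.0560, 2.9720)
v' = v + a·dt = (1.3040, 1.4880, 1.8240)

p' = (1.7480, 3.0560, 2.9720)
q' = (-0.5045, -0.6879, -0.5219, 0.0058)
v' = (1.3040, 1.4880, 1.8240)
ω' = (1.0809, -1.0163, -1.1130)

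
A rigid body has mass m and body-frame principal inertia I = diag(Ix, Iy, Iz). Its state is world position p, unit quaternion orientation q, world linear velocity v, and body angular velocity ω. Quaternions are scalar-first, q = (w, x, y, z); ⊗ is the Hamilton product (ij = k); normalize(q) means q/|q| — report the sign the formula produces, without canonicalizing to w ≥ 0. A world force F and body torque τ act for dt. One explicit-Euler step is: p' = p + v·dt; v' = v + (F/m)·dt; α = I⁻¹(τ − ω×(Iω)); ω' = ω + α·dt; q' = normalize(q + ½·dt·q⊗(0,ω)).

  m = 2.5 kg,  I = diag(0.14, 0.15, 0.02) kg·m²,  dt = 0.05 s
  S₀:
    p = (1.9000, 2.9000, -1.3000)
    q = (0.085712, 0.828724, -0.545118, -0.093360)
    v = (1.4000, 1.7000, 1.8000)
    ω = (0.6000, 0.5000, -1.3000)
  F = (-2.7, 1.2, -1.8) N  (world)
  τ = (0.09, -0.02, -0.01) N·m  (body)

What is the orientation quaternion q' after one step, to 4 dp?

q' = (0.0770, 0.8483, -0.5181, -0.0776)

Hamilton product q⊗(0,ω) = (-0.3460434, 0.8067606, 1.0641812, 0.6300072)
updated quaternion q' = (0.0770, 0.8483, -0.5181, -0.0776)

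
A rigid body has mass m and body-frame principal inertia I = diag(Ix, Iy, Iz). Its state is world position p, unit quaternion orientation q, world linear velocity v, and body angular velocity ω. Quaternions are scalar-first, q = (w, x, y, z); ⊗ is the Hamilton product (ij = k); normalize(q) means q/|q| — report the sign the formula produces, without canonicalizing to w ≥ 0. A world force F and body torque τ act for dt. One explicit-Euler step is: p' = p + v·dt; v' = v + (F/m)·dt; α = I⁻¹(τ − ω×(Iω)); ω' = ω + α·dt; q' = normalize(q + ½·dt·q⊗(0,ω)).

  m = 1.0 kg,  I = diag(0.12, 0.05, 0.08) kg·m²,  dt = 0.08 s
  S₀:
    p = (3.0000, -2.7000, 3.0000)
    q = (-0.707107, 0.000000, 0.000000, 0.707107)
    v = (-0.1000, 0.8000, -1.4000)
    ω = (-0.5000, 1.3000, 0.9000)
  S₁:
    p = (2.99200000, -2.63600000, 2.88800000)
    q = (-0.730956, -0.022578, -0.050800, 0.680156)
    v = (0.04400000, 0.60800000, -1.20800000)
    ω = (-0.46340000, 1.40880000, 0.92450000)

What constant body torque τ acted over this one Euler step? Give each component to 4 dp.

τ = (0.0900, 0.0500, 0.0700)

Δω = ω₁−ω₀ = (0.03660000, 0.10880000, 0.02450000)
ω₀×(Iω₀) = (0.0351, -0.0180, 0.0455)
applied torque τ = (0.0900, 0.0500, 0.0700)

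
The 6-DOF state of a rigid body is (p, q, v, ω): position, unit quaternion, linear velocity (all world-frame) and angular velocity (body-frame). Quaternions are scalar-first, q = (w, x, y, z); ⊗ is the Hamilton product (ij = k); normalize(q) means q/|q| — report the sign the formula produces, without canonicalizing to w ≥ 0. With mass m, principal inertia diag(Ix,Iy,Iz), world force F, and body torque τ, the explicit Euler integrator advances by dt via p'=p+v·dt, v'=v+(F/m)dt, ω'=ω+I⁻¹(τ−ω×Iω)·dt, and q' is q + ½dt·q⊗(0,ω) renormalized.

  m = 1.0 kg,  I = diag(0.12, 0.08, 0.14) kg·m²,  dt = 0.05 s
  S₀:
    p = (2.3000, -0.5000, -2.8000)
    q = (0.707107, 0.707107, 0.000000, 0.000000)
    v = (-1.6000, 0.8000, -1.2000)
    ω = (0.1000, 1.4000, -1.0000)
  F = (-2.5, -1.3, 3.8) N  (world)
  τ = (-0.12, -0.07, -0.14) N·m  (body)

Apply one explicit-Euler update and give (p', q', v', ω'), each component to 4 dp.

angular accel α = (-0.3000, -0.9000, -0.9600)
new body rate ω' = (0.0850, 1.3550, -1.0480)
q⊗(0,ω) = (-0.0707107, 0.0707107, 1.6970568, 0.2828428)
q + ½dt·q⊗(0,ω), renormalized = (0.7047, 0.7082, 0.0424, 0.0071)
a = F/m = (-2.5000, -1.3000, 3.8000)
p' = p + v·dt = (2.2200, -0.4600, -2.8600)
v + (F/m)dt = (-1.7250, 0.7350, -1.0100)

p' = (2.2200, -0.4600, -2.8600)
q' = (0.7047, 0.7082, 0.0424, 0.0071)
v' = (-1.7250, 0.7350, -1.0100)
ω' = (0.0850, 1.3550, -1.0480)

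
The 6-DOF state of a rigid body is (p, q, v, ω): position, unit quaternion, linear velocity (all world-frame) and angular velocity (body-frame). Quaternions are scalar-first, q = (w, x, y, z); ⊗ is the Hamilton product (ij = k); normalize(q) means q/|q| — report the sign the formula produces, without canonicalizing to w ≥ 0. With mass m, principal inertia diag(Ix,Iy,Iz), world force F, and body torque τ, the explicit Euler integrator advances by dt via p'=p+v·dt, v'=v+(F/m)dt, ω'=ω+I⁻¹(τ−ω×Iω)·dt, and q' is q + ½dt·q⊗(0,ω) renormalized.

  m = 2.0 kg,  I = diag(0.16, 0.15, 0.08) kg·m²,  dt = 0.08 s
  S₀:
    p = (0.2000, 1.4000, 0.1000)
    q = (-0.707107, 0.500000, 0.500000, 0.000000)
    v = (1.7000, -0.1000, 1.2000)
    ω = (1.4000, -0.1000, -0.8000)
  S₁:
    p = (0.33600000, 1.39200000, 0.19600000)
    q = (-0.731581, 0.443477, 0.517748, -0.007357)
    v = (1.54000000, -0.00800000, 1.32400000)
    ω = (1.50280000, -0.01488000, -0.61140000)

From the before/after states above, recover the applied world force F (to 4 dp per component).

F = (-4.0000, 2.3000, 3.1000)

Δv = v₁−v₀ = (-0.16000000, 0.09200000, 0.12400000)
applied force F = (-4.0000, 2.3000, 3.1000)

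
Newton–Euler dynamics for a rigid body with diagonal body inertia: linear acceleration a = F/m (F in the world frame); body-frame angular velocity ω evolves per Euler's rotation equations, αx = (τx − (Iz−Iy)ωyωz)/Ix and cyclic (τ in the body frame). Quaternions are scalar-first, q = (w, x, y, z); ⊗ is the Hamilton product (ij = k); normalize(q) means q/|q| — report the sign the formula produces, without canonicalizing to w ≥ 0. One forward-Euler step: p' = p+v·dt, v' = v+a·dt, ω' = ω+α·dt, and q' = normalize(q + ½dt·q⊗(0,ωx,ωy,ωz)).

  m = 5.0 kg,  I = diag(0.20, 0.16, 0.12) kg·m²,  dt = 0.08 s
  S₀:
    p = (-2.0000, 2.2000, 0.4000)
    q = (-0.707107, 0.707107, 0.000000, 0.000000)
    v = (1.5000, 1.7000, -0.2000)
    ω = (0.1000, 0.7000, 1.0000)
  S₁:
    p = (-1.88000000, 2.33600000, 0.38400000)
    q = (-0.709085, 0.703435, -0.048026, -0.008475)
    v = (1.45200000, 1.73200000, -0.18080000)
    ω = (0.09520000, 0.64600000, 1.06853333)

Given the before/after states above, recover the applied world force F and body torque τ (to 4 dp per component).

v₁ − v₀ = (-0.04800000, 0.03200000, 0.01920000)
m·(v₁−v₀)/dt = (-3.0000, 2.0000, 1.2000)
ω₁ − ω₀ = (-0.00480000, -0.05400000, 0.06853333)
I·α + gyro = (-0.0400, -0.1000, 0.1000)

F = (-3.0000, 2.0000, 1.2000)
τ = (-0.0400, -0.1000, 0.1000)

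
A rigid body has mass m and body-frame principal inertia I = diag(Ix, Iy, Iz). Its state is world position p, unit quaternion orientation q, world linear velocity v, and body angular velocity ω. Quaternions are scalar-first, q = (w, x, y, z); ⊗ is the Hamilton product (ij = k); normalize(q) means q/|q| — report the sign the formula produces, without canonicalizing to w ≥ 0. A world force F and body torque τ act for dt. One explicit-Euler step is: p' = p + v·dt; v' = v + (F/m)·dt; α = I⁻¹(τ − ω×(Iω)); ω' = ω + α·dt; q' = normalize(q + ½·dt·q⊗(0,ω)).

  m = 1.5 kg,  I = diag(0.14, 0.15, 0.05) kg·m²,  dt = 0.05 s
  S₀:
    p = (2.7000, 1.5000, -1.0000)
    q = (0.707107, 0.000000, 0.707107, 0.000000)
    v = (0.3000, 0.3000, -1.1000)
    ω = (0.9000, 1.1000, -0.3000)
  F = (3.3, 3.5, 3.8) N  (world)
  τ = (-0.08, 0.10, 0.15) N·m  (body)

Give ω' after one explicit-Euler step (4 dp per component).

gyro term ω×Iω = (0.0330, -0.0243, 0.0099)
(τ − ω×Iω)/I = (-0.8071, 0.8287, 2.8020)
ω + α·dt = (0.8596, 1.1414, -0.1599)

ω' = (0.8596, 1.1414, -0.1599)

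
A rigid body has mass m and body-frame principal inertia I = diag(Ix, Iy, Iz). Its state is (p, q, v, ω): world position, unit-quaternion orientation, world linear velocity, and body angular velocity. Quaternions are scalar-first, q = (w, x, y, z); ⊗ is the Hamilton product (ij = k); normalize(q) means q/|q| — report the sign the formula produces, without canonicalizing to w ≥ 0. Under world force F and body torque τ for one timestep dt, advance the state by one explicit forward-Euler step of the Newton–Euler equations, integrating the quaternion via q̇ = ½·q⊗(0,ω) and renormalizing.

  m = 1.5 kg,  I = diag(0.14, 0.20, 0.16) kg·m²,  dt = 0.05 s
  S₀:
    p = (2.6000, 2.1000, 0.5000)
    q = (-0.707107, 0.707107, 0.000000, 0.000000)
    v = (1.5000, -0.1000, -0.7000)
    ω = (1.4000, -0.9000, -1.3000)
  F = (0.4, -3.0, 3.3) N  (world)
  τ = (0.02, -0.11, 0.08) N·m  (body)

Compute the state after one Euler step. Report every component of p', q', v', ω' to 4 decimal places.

ω×(Iω) gyroscopic = (-0.0468, 0.0364, -0.0756)
α = I⁻¹(τ − ω×Iω) = (0.4771, -0.7320, 0.9725)
new body rate ω' = (1.4239, -0.9366, -1.2514)
2q̇ = q⊗(0,ω) = (-0.9899498, -0.9899498, 1.5556354, 0.2828428)
q' = normalize(q + ½dt·q⊗(0,ω)) = (-0.7308, 0.6814, 0.0388, 0.0071)
p + v·dt = (2.6750, 2.0950, 0.4650)
v + (F/m)dt = (1.5133, -0.2000, -0.5900)

p' = (2.6750, 2.0950, 0.4650)
q' = (-0.7308, 0.6814, 0.0388, 0.0071)
v' = (1.5133, -0.2000, -0.5900)
ω' = (1.4239, -0.9366, -1.2514)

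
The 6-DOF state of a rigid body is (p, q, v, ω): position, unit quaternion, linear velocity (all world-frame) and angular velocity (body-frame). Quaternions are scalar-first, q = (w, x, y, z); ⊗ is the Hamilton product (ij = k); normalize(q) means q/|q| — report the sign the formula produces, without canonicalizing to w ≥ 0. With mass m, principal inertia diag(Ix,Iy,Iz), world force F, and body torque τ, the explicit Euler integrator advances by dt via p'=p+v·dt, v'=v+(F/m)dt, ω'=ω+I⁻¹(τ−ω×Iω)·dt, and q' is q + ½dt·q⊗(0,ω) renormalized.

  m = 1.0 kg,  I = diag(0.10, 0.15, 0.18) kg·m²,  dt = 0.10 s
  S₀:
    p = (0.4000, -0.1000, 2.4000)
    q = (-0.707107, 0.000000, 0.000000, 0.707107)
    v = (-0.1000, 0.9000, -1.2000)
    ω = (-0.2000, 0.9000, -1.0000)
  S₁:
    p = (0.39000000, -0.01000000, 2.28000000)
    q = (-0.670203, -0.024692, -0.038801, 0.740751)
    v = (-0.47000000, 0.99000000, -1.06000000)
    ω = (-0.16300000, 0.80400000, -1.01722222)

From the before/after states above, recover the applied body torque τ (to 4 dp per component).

τ = (0.0100, -0.1600, -0.0400)

ω₁ − ω₀ = (0.03700000, -0.09600000, -0.01722222)
gyro term ω₀×Iω₀ = (-0.0270, -0.0160, -0.0090)
applied torque τ = (0.0100, -0.1600, -0.0400)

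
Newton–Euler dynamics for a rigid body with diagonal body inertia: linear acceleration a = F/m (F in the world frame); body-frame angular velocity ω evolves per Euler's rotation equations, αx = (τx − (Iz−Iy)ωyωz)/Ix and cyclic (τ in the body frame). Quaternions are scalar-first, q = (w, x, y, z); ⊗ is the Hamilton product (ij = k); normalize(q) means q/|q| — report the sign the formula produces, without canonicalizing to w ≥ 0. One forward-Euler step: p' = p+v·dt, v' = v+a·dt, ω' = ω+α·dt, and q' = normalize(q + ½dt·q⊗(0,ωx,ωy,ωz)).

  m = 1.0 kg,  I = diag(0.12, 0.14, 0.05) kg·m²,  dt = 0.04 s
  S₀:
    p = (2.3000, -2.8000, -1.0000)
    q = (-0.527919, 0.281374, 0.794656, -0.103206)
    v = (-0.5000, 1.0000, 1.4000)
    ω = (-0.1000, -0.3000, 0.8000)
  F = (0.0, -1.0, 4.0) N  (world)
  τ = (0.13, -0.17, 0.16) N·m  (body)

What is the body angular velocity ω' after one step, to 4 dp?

ω' = (-0.0639, -0.3470, 0.9275)

ω×(Iω) gyroscopic = (0.0216, -0.0056, 0.0006)
angular accel α = (0.9033, -1.1743, 3.1880)
new body rate ω' = (-0.0639, -0.3470, 0.9275)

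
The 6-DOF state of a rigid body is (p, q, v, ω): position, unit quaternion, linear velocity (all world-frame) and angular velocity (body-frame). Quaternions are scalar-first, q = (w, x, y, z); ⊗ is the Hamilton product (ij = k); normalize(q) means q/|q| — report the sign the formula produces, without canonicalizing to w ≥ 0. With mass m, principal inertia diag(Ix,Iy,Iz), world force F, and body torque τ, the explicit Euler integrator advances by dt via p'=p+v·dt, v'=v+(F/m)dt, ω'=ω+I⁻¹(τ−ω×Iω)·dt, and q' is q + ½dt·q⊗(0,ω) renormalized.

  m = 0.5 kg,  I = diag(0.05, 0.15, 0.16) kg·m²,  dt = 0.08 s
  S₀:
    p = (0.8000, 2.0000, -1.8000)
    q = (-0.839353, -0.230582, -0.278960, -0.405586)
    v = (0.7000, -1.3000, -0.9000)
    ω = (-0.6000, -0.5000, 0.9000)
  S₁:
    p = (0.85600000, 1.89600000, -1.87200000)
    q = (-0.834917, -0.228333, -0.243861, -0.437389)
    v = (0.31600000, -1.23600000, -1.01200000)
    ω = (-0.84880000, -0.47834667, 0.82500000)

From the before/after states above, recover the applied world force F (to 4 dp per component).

F = (-2.4000, 0.4000, -0.7000)

Δv = v₁−v₀ = (-0.38400000, 0.06400000, -0.11200000)
m·(v₁−v₀)/dt = (-2.4000, 0.4000, -0.7000)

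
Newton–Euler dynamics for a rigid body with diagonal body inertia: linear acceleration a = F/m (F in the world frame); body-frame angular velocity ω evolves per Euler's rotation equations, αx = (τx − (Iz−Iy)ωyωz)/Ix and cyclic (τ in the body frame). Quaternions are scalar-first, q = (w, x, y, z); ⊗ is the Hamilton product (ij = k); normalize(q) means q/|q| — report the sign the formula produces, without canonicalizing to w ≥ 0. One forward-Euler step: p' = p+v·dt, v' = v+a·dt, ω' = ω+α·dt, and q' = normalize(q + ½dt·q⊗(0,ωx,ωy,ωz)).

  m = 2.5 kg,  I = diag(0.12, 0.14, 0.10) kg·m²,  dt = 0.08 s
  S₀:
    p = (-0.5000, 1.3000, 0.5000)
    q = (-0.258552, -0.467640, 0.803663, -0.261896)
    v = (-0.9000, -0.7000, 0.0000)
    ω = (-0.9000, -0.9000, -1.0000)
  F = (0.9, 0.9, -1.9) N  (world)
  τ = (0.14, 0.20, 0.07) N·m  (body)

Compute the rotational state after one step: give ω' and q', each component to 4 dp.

ω' = (-0.7827, -0.7960, -0.9570)
q' = (-0.2564, -0.4989, 0.8020, -0.2054)

ω×(Iω) gyroscopic = (-0.0360, 0.0180, 0.0162)
angular accel α = (1.4667, 1.3000, 0.5380)
ω + α·dt = (-0.7827, -0.7960, -0.9570)
Hamilton product q⊗(0,ω) = (0.0405247, -0.8066726, 0.0007632, 1.4027247)
q + ½dt·q⊗(0,ω), renormalized = (-0.2564, -0.4989, 0.8020, -0.2054)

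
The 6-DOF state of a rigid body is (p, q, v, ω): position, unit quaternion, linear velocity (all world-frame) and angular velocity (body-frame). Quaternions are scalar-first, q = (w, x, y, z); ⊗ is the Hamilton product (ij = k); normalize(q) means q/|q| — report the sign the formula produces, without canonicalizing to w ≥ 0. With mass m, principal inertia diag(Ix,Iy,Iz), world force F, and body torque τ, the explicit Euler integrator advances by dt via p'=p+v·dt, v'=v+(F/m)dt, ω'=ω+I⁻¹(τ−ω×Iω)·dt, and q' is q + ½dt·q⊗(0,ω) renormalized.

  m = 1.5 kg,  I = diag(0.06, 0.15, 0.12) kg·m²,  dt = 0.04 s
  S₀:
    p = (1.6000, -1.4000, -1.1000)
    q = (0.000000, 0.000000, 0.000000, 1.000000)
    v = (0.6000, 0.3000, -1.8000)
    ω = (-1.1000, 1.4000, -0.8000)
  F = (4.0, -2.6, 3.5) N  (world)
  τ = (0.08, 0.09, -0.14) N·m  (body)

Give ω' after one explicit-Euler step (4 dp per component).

ω' = (-1.0691, 1.4381, -0.8005)

α = I⁻¹(τ − ω×Iω) = (0.7733, 0.9520, -0.0117)
new body rate ω' = (-1.0691, 1.4381, -0.8005)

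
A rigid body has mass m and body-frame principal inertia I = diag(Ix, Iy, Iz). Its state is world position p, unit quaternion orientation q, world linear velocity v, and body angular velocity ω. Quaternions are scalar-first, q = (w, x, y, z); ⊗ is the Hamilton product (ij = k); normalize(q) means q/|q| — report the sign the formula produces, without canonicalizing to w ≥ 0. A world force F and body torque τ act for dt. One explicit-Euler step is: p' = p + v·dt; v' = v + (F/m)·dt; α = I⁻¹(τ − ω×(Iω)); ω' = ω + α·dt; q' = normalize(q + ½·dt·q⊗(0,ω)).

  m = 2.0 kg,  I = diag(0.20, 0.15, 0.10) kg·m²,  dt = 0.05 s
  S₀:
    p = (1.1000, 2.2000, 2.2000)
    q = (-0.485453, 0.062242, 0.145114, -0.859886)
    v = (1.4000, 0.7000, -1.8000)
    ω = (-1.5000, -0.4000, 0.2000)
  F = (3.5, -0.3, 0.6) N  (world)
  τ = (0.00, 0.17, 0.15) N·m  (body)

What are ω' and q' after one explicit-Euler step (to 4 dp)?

ω' = (-1.5010, -0.3333, 0.2900)
q' = (-0.4770, 0.0725, 0.1818, -0.8568)

gyro term ω×Iω = (0.0040, -0.0300, -0.0300)
α = I⁻¹(τ − ω×Iω) = (-0.0200, 1.3333, 1.8000)
ω' = ω + α·dt = (-1.5010, -0.3333, 0.2900)
Hamilton product q⊗(0,ω) = (0.3233858, 0.4132479, 1.4715618, 0.0956836)
updated quaternion q' = (-0.4770, 0.0725, 0.1818, -0.8568)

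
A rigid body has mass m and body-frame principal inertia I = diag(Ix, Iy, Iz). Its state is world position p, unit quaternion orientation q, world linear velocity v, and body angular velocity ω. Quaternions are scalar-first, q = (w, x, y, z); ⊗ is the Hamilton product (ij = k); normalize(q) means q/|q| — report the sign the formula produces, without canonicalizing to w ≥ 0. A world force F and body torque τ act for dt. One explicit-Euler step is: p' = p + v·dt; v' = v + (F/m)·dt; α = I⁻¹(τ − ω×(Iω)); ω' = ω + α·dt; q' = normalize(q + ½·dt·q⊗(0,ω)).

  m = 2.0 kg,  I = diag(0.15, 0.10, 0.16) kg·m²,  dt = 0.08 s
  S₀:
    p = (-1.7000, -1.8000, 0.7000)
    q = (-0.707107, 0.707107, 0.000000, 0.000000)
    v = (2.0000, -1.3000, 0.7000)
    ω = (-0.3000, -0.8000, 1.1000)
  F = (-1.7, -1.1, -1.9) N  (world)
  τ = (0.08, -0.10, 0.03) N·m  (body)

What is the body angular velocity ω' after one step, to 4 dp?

ω' = (-0.2292, -0.8826, 1.1210)

precession coupling ω×(Iω) = (-0.0528, 0.0033, -0.0120)
angular accel α = (0.8853, -1.0330, 0.2625)
ω + α·dt = (-0.2292, -0.8826, 1.1210)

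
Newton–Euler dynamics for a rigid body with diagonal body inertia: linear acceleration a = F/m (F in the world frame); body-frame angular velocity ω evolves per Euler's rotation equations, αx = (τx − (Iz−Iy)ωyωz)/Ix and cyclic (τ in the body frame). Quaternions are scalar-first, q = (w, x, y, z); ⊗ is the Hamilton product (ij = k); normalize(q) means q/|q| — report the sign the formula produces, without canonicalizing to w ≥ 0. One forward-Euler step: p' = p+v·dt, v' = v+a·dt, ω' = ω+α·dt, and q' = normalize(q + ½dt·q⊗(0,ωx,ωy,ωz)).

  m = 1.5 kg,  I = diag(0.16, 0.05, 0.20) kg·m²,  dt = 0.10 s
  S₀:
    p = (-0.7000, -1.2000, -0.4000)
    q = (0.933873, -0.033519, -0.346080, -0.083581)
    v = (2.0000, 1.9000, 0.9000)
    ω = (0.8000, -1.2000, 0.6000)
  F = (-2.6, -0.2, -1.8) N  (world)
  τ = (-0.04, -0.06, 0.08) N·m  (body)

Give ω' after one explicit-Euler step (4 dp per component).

ω×(Iω) gyroscopic = (-0.1080, -0.0192, 0.1056)
(τ − ω×Iω)/I = (0.4250, -0.8160, -0.1280)
ω + α·dt = (0.8425, -1.2816, 0.5872)

ω' = (0.8425, -1.2816, 0.5872)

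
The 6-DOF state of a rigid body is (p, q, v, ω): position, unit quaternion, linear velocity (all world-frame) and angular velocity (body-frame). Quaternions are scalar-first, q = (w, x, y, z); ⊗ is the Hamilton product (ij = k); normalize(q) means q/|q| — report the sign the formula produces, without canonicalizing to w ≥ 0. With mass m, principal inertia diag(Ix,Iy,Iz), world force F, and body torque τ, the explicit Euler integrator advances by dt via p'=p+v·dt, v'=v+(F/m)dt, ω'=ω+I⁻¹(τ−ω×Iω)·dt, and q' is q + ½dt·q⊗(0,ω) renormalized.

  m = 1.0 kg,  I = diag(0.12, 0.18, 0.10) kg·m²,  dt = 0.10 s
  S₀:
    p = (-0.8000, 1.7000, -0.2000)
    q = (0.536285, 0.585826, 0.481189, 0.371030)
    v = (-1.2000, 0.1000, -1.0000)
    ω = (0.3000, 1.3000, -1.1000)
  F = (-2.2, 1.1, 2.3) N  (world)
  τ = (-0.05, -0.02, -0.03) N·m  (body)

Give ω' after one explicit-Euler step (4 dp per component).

ω' = (0.1630, 1.2926, -1.1534)

gyro term ω×Iω = (0.1144, -0.0066, 0.0234)
α = I⁻¹(τ − ω×Iω) = (-1.3700, -0.0744, -0.5340)
new body rate ω' = (0.1630, 1.2926, -1.1534)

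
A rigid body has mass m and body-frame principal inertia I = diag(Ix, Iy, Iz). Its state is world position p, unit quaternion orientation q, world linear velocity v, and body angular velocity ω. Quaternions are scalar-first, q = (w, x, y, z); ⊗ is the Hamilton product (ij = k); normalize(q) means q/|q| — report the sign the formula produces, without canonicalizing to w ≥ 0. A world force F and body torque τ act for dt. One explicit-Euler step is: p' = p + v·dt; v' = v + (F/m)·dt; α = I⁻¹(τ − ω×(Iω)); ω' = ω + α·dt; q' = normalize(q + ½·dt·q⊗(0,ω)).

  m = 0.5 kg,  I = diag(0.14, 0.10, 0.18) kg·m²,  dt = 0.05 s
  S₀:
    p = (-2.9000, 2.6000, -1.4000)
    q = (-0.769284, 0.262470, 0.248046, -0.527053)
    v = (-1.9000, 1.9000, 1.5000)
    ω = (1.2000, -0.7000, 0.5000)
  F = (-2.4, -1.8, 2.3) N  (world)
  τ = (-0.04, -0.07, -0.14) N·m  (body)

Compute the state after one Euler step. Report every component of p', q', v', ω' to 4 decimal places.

p' = (-2.9950, 2.6950, -1.3250)
q' = (-0.7657, 0.2331, 0.2423, -0.5483)
v' = (-2.1400, 1.7200, 1.7300)
ω' = (1.1957, -0.7230, 0.4518)

ω×(Iω) gyroscopic = (-0.0280, -0.0240, 0.0336)
(τ − ω×Iω)/I = (-0.0857, -0.4600, -0.9644)
new body rate ω' = (1.1957, -0.7230, 0.4518)
2q̇ = q⊗(0,ω) = (0.1221947, -1.1680549, -0.2251998, -0.8660262)
q' = normalize(q + ½dt·q⊗(0,ω)) = (-0.7657, 0.2331, 0.2423, -0.5483)
a = (-4.8000, -3.6000, 4.6000)
p + v·dt = (-2.9950, 2.6950, -1.3250)
v + (F/m)dt = (-2.1400, 1.7200, 1.7300)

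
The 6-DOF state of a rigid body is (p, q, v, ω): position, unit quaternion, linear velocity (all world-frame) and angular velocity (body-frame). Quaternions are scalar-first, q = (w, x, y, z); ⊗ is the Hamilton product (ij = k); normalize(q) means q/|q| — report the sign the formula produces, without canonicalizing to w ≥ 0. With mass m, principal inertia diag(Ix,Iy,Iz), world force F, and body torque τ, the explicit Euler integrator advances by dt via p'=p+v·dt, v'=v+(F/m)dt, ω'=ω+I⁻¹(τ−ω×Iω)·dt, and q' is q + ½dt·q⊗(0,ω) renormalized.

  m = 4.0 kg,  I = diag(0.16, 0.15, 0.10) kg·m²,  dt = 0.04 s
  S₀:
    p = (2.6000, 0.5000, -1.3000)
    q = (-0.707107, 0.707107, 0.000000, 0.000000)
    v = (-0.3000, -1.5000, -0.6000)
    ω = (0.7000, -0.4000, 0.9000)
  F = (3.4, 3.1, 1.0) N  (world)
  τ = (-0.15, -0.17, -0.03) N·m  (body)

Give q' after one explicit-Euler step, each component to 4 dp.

q⊗(0,ω) = (-0.4949749, -0.4949749, -0.3535535, -0.9192391)
q' = normalize(q + ½dt·q⊗(0,ω)) = (-0.7168, 0.6970, -0.0071, -0.0184)

q' = (-0.7168, 0.6970, -0.0071, -0.0184)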